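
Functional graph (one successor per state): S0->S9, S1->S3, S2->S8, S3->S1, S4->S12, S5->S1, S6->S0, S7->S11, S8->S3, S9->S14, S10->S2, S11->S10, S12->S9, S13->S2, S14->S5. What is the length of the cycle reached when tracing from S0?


Trace from S0 until a state repeats:
  S0 -> S9 -> S14 -> S5 -> S1 -> S3 -> S1
S1 first seen at step 4, revisited at step 6.
Cycle length = 6 - 4 = 2

2


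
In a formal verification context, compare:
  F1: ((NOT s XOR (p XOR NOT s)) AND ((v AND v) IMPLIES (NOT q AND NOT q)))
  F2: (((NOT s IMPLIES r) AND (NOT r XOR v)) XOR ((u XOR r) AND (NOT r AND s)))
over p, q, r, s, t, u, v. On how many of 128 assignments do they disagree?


F1 = ((NOT s XOR (p XOR NOT s)) AND ((v AND v) IMPLIES (NOT q AND NOT q)))
F2 = (((NOT s IMPLIES r) AND (NOT r XOR v)) XOR ((u XOR r) AND (NOT r AND s)))
Evaluate both on each of 128 rows (bits = p,q,r,s,t,u,v):
  row 0 [0000000]: F1=0 F2=0 -> 0
  row 1 [0000001]: F1=0 F2=0 -> 0
  row 2 [0000010]: F1=0 F2=0 -> 0
  row 3 [0000011]: F1=0 F2=0 -> 0
  row 4 [0000100]: F1=0 F2=0 -> 0
  (every remaining row is evaluated the same way; all 128 results are listed next)
Full result column, 8 rows per line (p,q,r,s fixed per line; t,u,v runs 000..111 left to right):
  rows 0-7 [p,q,r,s=0000]: 00000000  (ones: 0)
  rows 8-15 [p,q,r,s=0001]: 10011001  (ones: 4)
  rows 16-23 [p,q,r,s=0010]: 01010101  (ones: 4)
  rows 24-31 [p,q,r,s=0011]: 01010101  (ones: 4)
  rows 32-39 [p,q,r,s=0100]: 00000000  (ones: 0)
  rows 40-47 [p,q,r,s=0101]: 10011001  (ones: 4)
  rows 48-55 [p,q,r,s=0110]: 01010101  (ones: 4)
  rows 56-63 [p,q,r,s=0111]: 01010101  (ones: 4)
  rows 64-71 [p,q,r,s=1000]: 11111111  (ones: 8)
  rows 72-79 [p,q,r,s=1001]: 01100110  (ones: 4)
  rows 80-87 [p,q,r,s=1010]: 10101010  (ones: 4)
  rows 88-95 [p,q,r,s=1011]: 10101010  (ones: 4)
  rows 96-103 [p,q,r,s=1100]: 10101010  (ones: 4)
  rows 104-111 [p,q,r,s=1101]: 00110011  (ones: 4)
  rows 112-119 [p,q,r,s=1110]: 11111111  (ones: 8)
  rows 120-127 [p,q,r,s=1111]: 11111111  (ones: 8)
Disagreements = 0+4+4+4+0+4+4+4+8+4+4+4+4+4+8+8 = 68

68


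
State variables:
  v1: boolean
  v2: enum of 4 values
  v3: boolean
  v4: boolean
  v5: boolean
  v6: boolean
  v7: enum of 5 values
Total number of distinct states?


State space = product of domain sizes of all variables.
Domain sizes:
  v1 (boolean): 2
  v2 (enum of 4 values): 4
  v3 (boolean): 2
  v4 (boolean): 2
  v5 (boolean): 2
  v6 (boolean): 2
  v7 (enum of 5 values): 5
Product = 2 * 4 * 2 * 2 * 2 * 2 * 5 = 640

640


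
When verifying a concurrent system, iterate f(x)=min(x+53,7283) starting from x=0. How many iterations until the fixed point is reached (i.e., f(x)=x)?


Step 1: x=0, cap=7283, increment=53
Step 2: x grows by 53 each step until capped at 7283; fixed point is x=7283
Step 3: iterations = ceil(7283/53) = 138

138


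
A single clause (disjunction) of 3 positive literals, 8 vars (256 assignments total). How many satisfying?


Step 1: Total=2^8=256
Step 2: Unsat when all 3 false: 2^5=32
Step 3: Sat=256-32=224

224


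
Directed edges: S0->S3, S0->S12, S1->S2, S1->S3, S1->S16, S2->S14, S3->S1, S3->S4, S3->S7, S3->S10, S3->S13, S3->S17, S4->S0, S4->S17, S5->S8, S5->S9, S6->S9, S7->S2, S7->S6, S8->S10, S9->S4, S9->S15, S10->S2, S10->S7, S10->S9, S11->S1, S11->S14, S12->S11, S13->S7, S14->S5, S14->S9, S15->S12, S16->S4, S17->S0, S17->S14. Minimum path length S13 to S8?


BFS layer-by-layer from S13:
  dist 0: {S13}
  dist 1: {S7}
  dist 2: {S2, S6}
  dist 3: {S9, S14}
  dist 4: {S4, S5, S15}
  dist 5: {S0, S8, S12, S17}
  -> S8 reached at distance 5
Shortest path length = 5

5


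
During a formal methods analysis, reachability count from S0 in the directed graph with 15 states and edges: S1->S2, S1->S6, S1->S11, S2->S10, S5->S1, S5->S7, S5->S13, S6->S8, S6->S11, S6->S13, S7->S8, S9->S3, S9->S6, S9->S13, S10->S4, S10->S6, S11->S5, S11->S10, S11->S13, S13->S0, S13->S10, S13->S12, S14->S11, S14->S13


BFS from S0:
  layer 0: {S0}
Reachable set: {S0}
Count = 1

1


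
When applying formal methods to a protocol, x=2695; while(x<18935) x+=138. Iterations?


Step 1: x goes from 2695 toward 18935 by 138; the body runs while x<18935, so iterations = ceil((bound-start)/step)
Step 2: Distance=16240
Step 3: ceil(16240/138)=118

118


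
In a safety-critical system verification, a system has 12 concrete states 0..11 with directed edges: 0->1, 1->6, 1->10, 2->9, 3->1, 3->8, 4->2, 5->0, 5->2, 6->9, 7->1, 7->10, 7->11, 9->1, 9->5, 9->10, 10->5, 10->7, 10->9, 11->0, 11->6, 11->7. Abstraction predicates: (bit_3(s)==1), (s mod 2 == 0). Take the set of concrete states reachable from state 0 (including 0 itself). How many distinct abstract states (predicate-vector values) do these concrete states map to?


BFS from 0:
Concrete reachable: {0, 1, 2, 5, 6, 7, 9, 10, 11}
Abstract via predicates (bit_3(s)==1), (s mod 2 == 0):
  (0,0) <- {1, 5, 7}
  (0,1) <- {0, 2, 6}
  (1,0) <- {9, 11}
  (1,1) <- {10}
Distinct abstract states = 4

4


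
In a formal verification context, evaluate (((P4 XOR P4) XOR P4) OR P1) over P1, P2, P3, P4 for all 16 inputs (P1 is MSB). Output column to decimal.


Formula: (((P4 XOR P4) XOR P4) OR P1) over P1, P2, P3, P4 (16 rows)
Evaluate each row (bits = P1,P2,P3,P4, MSB first):
  row 0 [0000]: (((0 XOR 0) XOR 0) OR 0) -> 0
  row 1 [0001]: (((1 XOR 1) XOR 1) OR 0) -> 1
  row 2 [0010]: (((0 XOR 0) XOR 0) OR 0) -> 0
  row 3 [0011]: (((1 XOR 1) XOR 1) OR 0) -> 1
  row 4 [0100]: (((0 XOR 0) XOR 0) OR 0) -> 0
  row 5 [0101]: (((1 XOR 1) XOR 1) OR 0) -> 1
  row 6 [0110]: (((0 XOR 0) XOR 0) OR 0) -> 0
  row 7 [0111]: (((1 XOR 1) XOR 1) OR 0) -> 1
  row 8 [1000]: (((0 XOR 0) XOR 0) OR 1) -> 1
  row 9 [1001]: (((1 XOR 1) XOR 1) OR 1) -> 1
  row 10 [1010]: (((0 XOR 0) XOR 0) OR 1) -> 1
  row 11 [1011]: (((1 XOR 1) XOR 1) OR 1) -> 1
  row 12 [1100]: (((0 XOR 0) XOR 0) OR 1) -> 1
  row 13 [1101]: (((1 XOR 1) XOR 1) OR 1) -> 1
  row 14 [1110]: (((0 XOR 0) XOR 0) OR 1) -> 1
  row 15 [1111]: (((1 XOR 1) XOR 1) OR 1) -> 1
Full result column, 4 rows per line (P1,P2 fixed per line; P3,P4 runs 00..11 left to right):
  rows 0-3 [P1,P2=00]: 0101  = hex 5
  rows 4-7 [P1,P2=01]: 0101  = hex 5
  rows 8-11 [P1,P2=10]: 1111  = hex F
  rows 12-15 [P1,P2=11]: 1111  = hex F
Output column (row 0 .. row 15) = 0101010111111111
Output column grouped in 4s = 0101 0101 1111 1111 = 0x55FF
Convert to decimal digit by digit (value = value*16 + digit):
  5 -> 5
  5*16 + 5 = 85
  85*16 + 15 (F) = 1375
  1375*16 + 15 (F) = 22015
Decimal = 22015

22015


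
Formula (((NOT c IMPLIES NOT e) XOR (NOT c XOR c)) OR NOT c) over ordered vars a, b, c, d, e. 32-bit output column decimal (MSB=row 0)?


Formula: (((NOT c IMPLIES NOT e) XOR (NOT c XOR c)) OR NOT c) over a, b, c, d, e (32 rows)
Evaluate each row (bits = a,b,c,d,e, MSB first):
  row 0 [00000]: (((NOT 0 IMPLIES NOT 0) XOR (NOT 0 XOR 0)) OR NOT 0) -> 1
  row 1 [00001]: (((NOT 0 IMPLIES NOT 1) XOR (NOT 0 XOR 0)) OR NOT 0) -> 1
  row 2 [00010]: (((NOT 0 IMPLIES NOT 0) XOR (NOT 0 XOR 0)) OR NOT 0) -> 1
  row 3 [00011]: (((NOT 0 IMPLIES NOT 1) XOR (NOT 0 XOR 0)) OR NOT 0) -> 1
  row 4 [00100]: (((NOT 1 IMPLIES NOT 0) XOR (NOT 1 XOR 1)) OR NOT 1) -> 0
  row 5 [00101]: (((NOT 1 IMPLIES NOT 1) XOR (NOT 1 XOR 1)) OR NOT 1) -> 0
  row 6 [00110]: (((NOT 1 IMPLIES NOT 0) XOR (NOT 1 XOR 1)) OR NOT 1) -> 0
  row 7 [00111]: (((NOT 1 IMPLIES NOT 1) XOR (NOT 1 XOR 1)) OR NOT 1) -> 0
  row 8 [01000]: (((NOT 0 IMPLIES NOT 0) XOR (NOT 0 XOR 0)) OR NOT 0) -> 1
  row 9 [01001]: (((NOT 0 IMPLIES NOT 1) XOR (NOT 0 XOR 0)) OR NOT 0) -> 1
  row 10 [01010]: (((NOT 0 IMPLIES NOT 0) XOR (NOT 0 XOR 0)) OR NOT 0) -> 1
  row 11 [01011]: (((NOT 0 IMPLIES NOT 1) XOR (NOT 0 XOR 0)) OR NOT 0) -> 1
  row 12 [01100]: (((NOT 1 IMPLIES NOT 0) XOR (NOT 1 XOR 1)) OR NOT 1) -> 0
  row 13 [01101]: (((NOT 1 IMPLIES NOT 1) XOR (NOT 1 XOR 1)) OR NOT 1) -> 0
  row 14 [01110]: (((NOT 1 IMPLIES NOT 0) XOR (NOT 1 XOR 1)) OR NOT 1) -> 0
  row 15 [01111]: (((NOT 1 IMPLIES NOT 1) XOR (NOT 1 XOR 1)) OR NOT 1) -> 0
  row 16 [10000]: (((NOT 0 IMPLIES NOT 0) XOR (NOT 0 XOR 0)) OR NOT 0) -> 1
  row 17 [10001]: (((NOT 0 IMPLIES NOT 1) XOR (NOT 0 XOR 0)) OR NOT 0) -> 1
  row 18 [10010]: (((NOT 0 IMPLIES NOT 0) XOR (NOT 0 XOR 0)) OR NOT 0) -> 1
  row 19 [10011]: (((NOT 0 IMPLIES NOT 1) XOR (NOT 0 XOR 0)) OR NOT 0) -> 1
  row 20 [10100]: (((NOT 1 IMPLIES NOT 0) XOR (NOT 1 XOR 1)) OR NOT 1) -> 0
  row 21 [10101]: (((NOT 1 IMPLIES NOT 1) XOR (NOT 1 XOR 1)) OR NOT 1) -> 0
  row 22 [10110]: (((NOT 1 IMPLIES NOT 0) XOR (NOT 1 XOR 1)) OR NOT 1) -> 0
  row 23 [10111]: (((NOT 1 IMPLIES NOT 1) XOR (NOT 1 XOR 1)) OR NOT 1) -> 0
  row 24 [11000]: (((NOT 0 IMPLIES NOT 0) XOR (NOT 0 XOR 0)) OR NOT 0) -> 1
  row 25 [11001]: (((NOT 0 IMPLIES NOT 1) XOR (NOT 0 XOR 0)) OR NOT 0) -> 1
  row 26 [11010]: (((NOT 0 IMPLIES NOT 0) XOR (NOT 0 XOR 0)) OR NOT 0) -> 1
  row 27 [11011]: (((NOT 0 IMPLIES NOT 1) XOR (NOT 0 XOR 0)) OR NOT 0) -> 1
  row 28 [11100]: (((NOT 1 IMPLIES NOT 0) XOR (NOT 1 XOR 1)) OR NOT 1) -> 0
  row 29 [11101]: (((NOT 1 IMPLIES NOT 1) XOR (NOT 1 XOR 1)) OR NOT 1) -> 0
  row 30 [11110]: (((NOT 1 IMPLIES NOT 0) XOR (NOT 1 XOR 1)) OR NOT 1) -> 0
  row 31 [11111]: (((NOT 1 IMPLIES NOT 1) XOR (NOT 1 XOR 1)) OR NOT 1) -> 0
Full result column, 4 rows per line (a,b,c fixed per line; d,e runs 00..11 left to right):
  rows 0-3 [a,b,c=000]: 1111  = hex F
  rows 4-7 [a,b,c=001]: 0000  = hex 0
  rows 8-11 [a,b,c=010]: 1111  = hex F
  rows 12-15 [a,b,c=011]: 0000  = hex 0
  rows 16-19 [a,b,c=100]: 1111  = hex F
  rows 20-23 [a,b,c=101]: 0000  = hex 0
  rows 24-27 [a,b,c=110]: 1111  = hex F
  rows 28-31 [a,b,c=111]: 0000  = hex 0
Output column (row 0 .. row 31) = 11110000111100001111000011110000
Output column grouped in 4s = 1111 0000 1111 0000 1111 0000 1111 0000 = 0xF0F0F0F0
Convert to decimal digit by digit (value = value*16 + digit):
  F -> 15
  15*16 + 0 = 240
  240*16 + 15 (F) = 3855
  3855*16 + 0 = 61680
  61680*16 + 15 (F) = 986895
  986895*16 + 0 = 15790320
  15790320*16 + 15 (F) = 252645135
  252645135*16 + 0 = 4042322160
Decimal = 4042322160

4042322160


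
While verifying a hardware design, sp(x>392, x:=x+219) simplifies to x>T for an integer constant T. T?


Formula: sp(P, x:=E) = exists old_x. (x = E[old_x/x]) AND P[old_x/x] (old_x is the value of x before the assignment; eliminate old_x by solving x = E[old_x/x] for old_x)
Step 1: Precondition P: x>392, i.e. old_x > 392
Step 2: Assignment gives x = old_x + 219, so old_x = x - 219
Step 3: Substitute into P: x - 219 > 392
Step 4: Simplify: x > 392+219 = 611

611


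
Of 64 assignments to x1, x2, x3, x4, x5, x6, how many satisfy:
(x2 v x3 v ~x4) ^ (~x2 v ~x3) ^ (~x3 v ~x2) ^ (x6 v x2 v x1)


CNF with 4 clauses over 6 vars (64 assignments).
An assignment satisfies CNF iff every clause has >=1 true literal.
Check each row (bits = x1,x2,x3,x4,x5,x6; clause T/F shown):
  row 0 [000000]: clauses=TTTF -> 0
  row 1 [000001]: clauses=TTTT -> 1
  row 2 [000010]: clauses=TTTF -> 0
  row 3 [000011]: clauses=TTTT -> 1
  row 4 [000100]: clauses=FTTF -> 0
  (every remaining row is evaluated the same way; all 64 results are listed next)
Full result column, 8 rows per line (x1,x2,x3 fixed per line; x4,x5,x6 runs 000..111 left to right):
  rows 0-7 [x1,x2,x3=000]: 01010000  (ones: 2)
  rows 8-15 [x1,x2,x3=001]: 01010101  (ones: 4)
  rows 16-23 [x1,x2,x3=010]: 11111111  (ones: 8)
  rows 24-31 [x1,x2,x3=011]: 00000000  (ones: 0)
  rows 32-39 [x1,x2,x3=100]: 11110000  (ones: 4)
  rows 40-47 [x1,x2,x3=101]: 11111111  (ones: 8)
  rows 48-55 [x1,x2,x3=110]: 11111111  (ones: 8)
  rows 56-63 [x1,x2,x3=111]: 00000000  (ones: 0)
Satisfying assignments = 2+4+8+0+4+8+8+0 = 34

34


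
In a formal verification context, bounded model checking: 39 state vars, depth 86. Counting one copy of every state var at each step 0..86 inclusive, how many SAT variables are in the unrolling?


BMC unrolls to depth k, creating one copy of each state var for steps 0..k.
Step count = 86 + 1 = 87 (steps 0 through 86)
Vars per step = 39
Total = 39 * 87 = 3393

3393


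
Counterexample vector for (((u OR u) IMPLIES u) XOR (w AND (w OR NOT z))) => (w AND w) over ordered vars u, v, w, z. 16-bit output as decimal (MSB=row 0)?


F1 = (((u OR u) IMPLIES u) XOR (w AND (w OR NOT z)))
F2 = (w AND w)
Counterexample to F1=>F2 is where F1=1 and F2=0.
Evaluate each row (bits = u,v,w,z, MSB first):
  row 0 [0000]: F1=1 F2=0 -> F1&~F2 -> 1
  row 1 [0001]: F1=1 F2=0 -> F1&~F2 -> 1
  row 2 [0010]: F1=0 F2=1 -> F1&~F2 -> 0
  row 3 [0011]: F1=0 F2=1 -> F1&~F2 -> 0
  row 4 [0100]: F1=1 F2=0 -> F1&~F2 -> 1
  row 5 [0101]: F1=1 F2=0 -> F1&~F2 -> 1
  row 6 [0110]: F1=0 F2=1 -> F1&~F2 -> 0
  row 7 [0111]: F1=0 F2=1 -> F1&~F2 -> 0
  row 8 [1000]: F1=1 F2=0 -> F1&~F2 -> 1
  row 9 [1001]: F1=1 F2=0 -> F1&~F2 -> 1
  row 10 [1010]: F1=0 F2=1 -> F1&~F2 -> 0
  row 11 [1011]: F1=0 F2=1 -> F1&~F2 -> 0
  row 12 [1100]: F1=1 F2=0 -> F1&~F2 -> 1
  row 13 [1101]: F1=1 F2=0 -> F1&~F2 -> 1
  row 14 [1110]: F1=0 F2=1 -> F1&~F2 -> 0
  row 15 [1111]: F1=0 F2=1 -> F1&~F2 -> 0
Full result column, 4 rows per line (u,v fixed per line; w,z runs 00..11 left to right):
  rows 0-3 [u,v=00]: 1100  = hex C
  rows 4-7 [u,v=01]: 1100  = hex C
  rows 8-11 [u,v=10]: 1100  = hex C
  rows 12-15 [u,v=11]: 1100  = hex C
Counterexample vector (row 0 .. row 15) = 1100110011001100
Output column grouped in 4s = 1100 1100 1100 1100 = 0xCCCC
Convert to decimal digit by digit (value = value*16 + digit):
  C -> 12
  12*16 + 12 (C) = 204
  204*16 + 12 (C) = 3276
  3276*16 + 12 (C) = 52428
Decimal = 52428

52428


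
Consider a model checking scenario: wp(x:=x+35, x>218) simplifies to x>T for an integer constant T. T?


Formula: wp(x:=E, P) = P[E/x] (substitute E for x in postcondition)
Step 1: Postcondition: x>218
Step 2: Substitute x+35 for x: x+35>218
Step 3: Solve for x: x > 218-35 = 183

183


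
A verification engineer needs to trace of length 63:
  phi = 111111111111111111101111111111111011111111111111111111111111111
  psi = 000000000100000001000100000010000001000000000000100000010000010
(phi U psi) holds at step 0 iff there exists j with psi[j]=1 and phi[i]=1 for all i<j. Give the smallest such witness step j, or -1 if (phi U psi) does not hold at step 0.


(phi U psi) at 0: need smallest j with psi[j]=1 and phi[i]=1 for all i in [0,j).
Scan from step 0:
  step 0: phi=1, psi=0 -> continue
  step 1: phi=1, psi=0 -> continue
  step 2: phi=1, psi=0 -> continue
  step 3: phi=1, psi=0 -> continue
  step 9: psi=1 and phi held for [0,9) -> witness found
Witness step = 9

9


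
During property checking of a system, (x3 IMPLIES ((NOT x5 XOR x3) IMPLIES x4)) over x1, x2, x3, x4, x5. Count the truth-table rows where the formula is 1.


Formula: (x3 IMPLIES ((NOT x5 XOR x3) IMPLIES x4)) over 5 vars (32 rows)
Evaluate each row (x1, x2, x3, x4, x5 as bits, MSB first):
  row 0 [00000]: (0 IMPLIES ((NOT 0 XOR 0) IMPLIES 0)) -> 1
  row 1 [00001]: (0 IMPLIES ((NOT 1 XOR 0) IMPLIES 0)) -> 1
  row 2 [00010]: (0 IMPLIES ((NOT 0 XOR 0) IMPLIES 1)) -> 1
  row 3 [00011]: (0 IMPLIES ((NOT 1 XOR 0) IMPLIES 1)) -> 1
  row 4 [00100]: (1 IMPLIES ((NOT 0 XOR 1) IMPLIES 0)) -> 1
  row 5 [00101]: (1 IMPLIES ((NOT 1 XOR 1) IMPLIES 0)) -> 0
  row 6 [00110]: (1 IMPLIES ((NOT 0 XOR 1) IMPLIES 1)) -> 1
  row 7 [00111]: (1 IMPLIES ((NOT 1 XOR 1) IMPLIES 1)) -> 1
  row 8 [01000]: (0 IMPLIES ((NOT 0 XOR 0) IMPLIES 0)) -> 1
  row 9 [01001]: (0 IMPLIES ((NOT 1 XOR 0) IMPLIES 0)) -> 1
  row 10 [01010]: (0 IMPLIES ((NOT 0 XOR 0) IMPLIES 1)) -> 1
  row 11 [01011]: (0 IMPLIES ((NOT 1 XOR 0) IMPLIES 1)) -> 1
  row 12 [01100]: (1 IMPLIES ((NOT 0 XOR 1) IMPLIES 0)) -> 1
  row 13 [01101]: (1 IMPLIES ((NOT 1 XOR 1) IMPLIES 0)) -> 0
  row 14 [01110]: (1 IMPLIES ((NOT 0 XOR 1) IMPLIES 1)) -> 1
  row 15 [01111]: (1 IMPLIES ((NOT 1 XOR 1) IMPLIES 1)) -> 1
  row 16 [10000]: (0 IMPLIES ((NOT 0 XOR 0) IMPLIES 0)) -> 1
  row 17 [10001]: (0 IMPLIES ((NOT 1 XOR 0) IMPLIES 0)) -> 1
  row 18 [10010]: (0 IMPLIES ((NOT 0 XOR 0) IMPLIES 1)) -> 1
  row 19 [10011]: (0 IMPLIES ((NOT 1 XOR 0) IMPLIES 1)) -> 1
  row 20 [10100]: (1 IMPLIES ((NOT 0 XOR 1) IMPLIES 0)) -> 1
  row 21 [10101]: (1 IMPLIES ((NOT 1 XOR 1) IMPLIES 0)) -> 0
  row 22 [10110]: (1 IMPLIES ((NOT 0 XOR 1) IMPLIES 1)) -> 1
  row 23 [10111]: (1 IMPLIES ((NOT 1 XOR 1) IMPLIES 1)) -> 1
  row 24 [11000]: (0 IMPLIES ((NOT 0 XOR 0) IMPLIES 0)) -> 1
  row 25 [11001]: (0 IMPLIES ((NOT 1 XOR 0) IMPLIES 0)) -> 1
  row 26 [11010]: (0 IMPLIES ((NOT 0 XOR 0) IMPLIES 1)) -> 1
  row 27 [11011]: (0 IMPLIES ((NOT 1 XOR 0) IMPLIES 1)) -> 1
  row 28 [11100]: (1 IMPLIES ((NOT 0 XOR 1) IMPLIES 0)) -> 1
  row 29 [11101]: (1 IMPLIES ((NOT 1 XOR 1) IMPLIES 0)) -> 0
  row 30 [11110]: (1 IMPLIES ((NOT 0 XOR 1) IMPLIES 1)) -> 1
  row 31 [11111]: (1 IMPLIES ((NOT 1 XOR 1) IMPLIES 1)) -> 1
Full result column, 8 rows per line (x1,x2 fixed per line; x3,x4,x5 runs 000..111 left to right):
  rows 0-7 [x1,x2=00]: 11111011  (ones: 7)
  rows 8-15 [x1,x2=01]: 11111011  (ones: 7)
  rows 16-23 [x1,x2=10]: 11111011  (ones: 7)
  rows 24-31 [x1,x2=11]: 11111011  (ones: 7)
Count of 1-rows = 7+7+7+7 = 28

28


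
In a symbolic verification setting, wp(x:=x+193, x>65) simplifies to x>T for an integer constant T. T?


Formula: wp(x:=E, P) = P[E/x] (substitute E for x in postcondition)
Step 1: Postcondition: x>65
Step 2: Substitute x+193 for x: x+193>65
Step 3: Solve for x: x > 65-193 = -128

-128


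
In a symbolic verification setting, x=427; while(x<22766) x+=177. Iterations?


Step 1: x goes from 427 toward 22766 by 177; the body runs while x<22766, so iterations = ceil((bound-start)/step)
Step 2: Distance=22339
Step 3: ceil(22339/177)=127

127


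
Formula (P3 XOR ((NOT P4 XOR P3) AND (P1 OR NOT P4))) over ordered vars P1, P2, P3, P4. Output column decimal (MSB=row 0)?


Formula: (P3 XOR ((NOT P4 XOR P3) AND (P1 OR NOT P4))) over P1, P2, P3, P4 (16 rows)
Evaluate each row (bits = P1,P2,P3,P4, MSB first):
  row 0 [0000]: (0 XOR ((NOT 0 XOR 0) AND (0 OR NOT 0))) -> 1
  row 1 [0001]: (0 XOR ((NOT 1 XOR 0) AND (0 OR NOT 1))) -> 0
  row 2 [0010]: (1 XOR ((NOT 0 XOR 1) AND (0 OR NOT 0))) -> 1
  row 3 [0011]: (1 XOR ((NOT 1 XOR 1) AND (0 OR NOT 1))) -> 1
  row 4 [0100]: (0 XOR ((NOT 0 XOR 0) AND (0 OR NOT 0))) -> 1
  row 5 [0101]: (0 XOR ((NOT 1 XOR 0) AND (0 OR NOT 1))) -> 0
  row 6 [0110]: (1 XOR ((NOT 0 XOR 1) AND (0 OR NOT 0))) -> 1
  row 7 [0111]: (1 XOR ((NOT 1 XOR 1) AND (0 OR NOT 1))) -> 1
  row 8 [1000]: (0 XOR ((NOT 0 XOR 0) AND (1 OR NOT 0))) -> 1
  row 9 [1001]: (0 XOR ((NOT 1 XOR 0) AND (1 OR NOT 1))) -> 0
  row 10 [1010]: (1 XOR ((NOT 0 XOR 1) AND (1 OR NOT 0))) -> 1
  row 11 [1011]: (1 XOR ((NOT 1 XOR 1) AND (1 OR NOT 1))) -> 0
  row 12 [1100]: (0 XOR ((NOT 0 XOR 0) AND (1 OR NOT 0))) -> 1
  row 13 [1101]: (0 XOR ((NOT 1 XOR 0) AND (1 OR NOT 1))) -> 0
  row 14 [1110]: (1 XOR ((NOT 0 XOR 1) AND (1 OR NOT 0))) -> 1
  row 15 [1111]: (1 XOR ((NOT 1 XOR 1) AND (1 OR NOT 1))) -> 0
Full result column, 4 rows per line (P1,P2 fixed per line; P3,P4 runs 00..11 left to right):
  rows 0-3 [P1,P2=00]: 1011  = hex B
  rows 4-7 [P1,P2=01]: 1011  = hex B
  rows 8-11 [P1,P2=10]: 1010  = hex A
  rows 12-15 [P1,P2=11]: 1010  = hex A
Output column (row 0 .. row 15) = 1011101110101010
Output column grouped in 4s = 1011 1011 1010 1010 = 0xBBAA
Convert to decimal digit by digit (value = value*16 + digit):
  B -> 11
  11*16 + 11 (B) = 187
  187*16 + 10 (A) = 3002
  3002*16 + 10 (A) = 48042
Decimal = 48042

48042


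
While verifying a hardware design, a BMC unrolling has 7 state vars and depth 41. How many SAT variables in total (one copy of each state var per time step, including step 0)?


BMC unrolls to depth k, creating one copy of each state var for steps 0..k.
Step count = 41 + 1 = 42 (steps 0 through 41)
Vars per step = 7
Total = 7 * 42 = 294

294


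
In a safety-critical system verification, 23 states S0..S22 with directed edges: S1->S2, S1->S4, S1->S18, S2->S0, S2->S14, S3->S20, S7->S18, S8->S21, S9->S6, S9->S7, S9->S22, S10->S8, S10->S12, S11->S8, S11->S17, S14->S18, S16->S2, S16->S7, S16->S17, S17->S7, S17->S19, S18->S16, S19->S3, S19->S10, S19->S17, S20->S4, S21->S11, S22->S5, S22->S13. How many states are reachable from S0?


BFS from S0:
  layer 0: {S0}
Reachable set: {S0}
Count = 1

1


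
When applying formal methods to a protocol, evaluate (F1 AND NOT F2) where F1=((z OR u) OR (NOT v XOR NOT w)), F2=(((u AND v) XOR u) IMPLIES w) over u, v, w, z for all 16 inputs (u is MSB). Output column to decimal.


F1 = ((z OR u) OR (NOT v XOR NOT w))
F2 = (((u AND v) XOR u) IMPLIES w)
Counterexample to F1=>F2 is where F1=1 and F2=0.
Evaluate each row (bits = u,v,w,z, MSB first):
  row 0 [0000]: F1=0 F2=1 -> F1&~F2 -> 0
  row 1 [0001]: F1=1 F2=1 -> F1&~F2 -> 0
  row 2 [0010]: F1=1 F2=1 -> F1&~F2 -> 0
  row 3 [0011]: F1=1 F2=1 -> F1&~F2 -> 0
  row 4 [0100]: F1=1 F2=1 -> F1&~F2 -> 0
  row 5 [0101]: F1=1 F2=1 -> F1&~F2 -> 0
  row 6 [0110]: F1=0 F2=1 -> F1&~F2 -> 0
  row 7 [0111]: F1=1 F2=1 -> F1&~F2 -> 0
  row 8 [1000]: F1=1 F2=0 -> F1&~F2 -> 1
  row 9 [1001]: F1=1 F2=0 -> F1&~F2 -> 1
  row 10 [1010]: F1=1 F2=1 -> F1&~F2 -> 0
  row 11 [1011]: F1=1 F2=1 -> F1&~F2 -> 0
  row 12 [1100]: F1=1 F2=1 -> F1&~F2 -> 0
  row 13 [1101]: F1=1 F2=1 -> F1&~F2 -> 0
  row 14 [1110]: F1=1 F2=1 -> F1&~F2 -> 0
  row 15 [1111]: F1=1 F2=1 -> F1&~F2 -> 0
Full result column, 4 rows per line (u,v fixed per line; w,z runs 00..11 left to right):
  rows 0-3 [u,v=00]: 0000  = hex 0
  rows 4-7 [u,v=01]: 0000  = hex 0
  rows 8-11 [u,v=10]: 1100  = hex C
  rows 12-15 [u,v=11]: 0000  = hex 0
Counterexample vector (row 0 .. row 15) = 0000000011000000
Output column grouped in 4s = 0000 0000 1100 0000 = 0x00C0
Convert to decimal digit by digit (value = value*16 + digit):
  0 -> 0
  0*16 + 0 = 0
  0*16 + 12 (C) = 12
  12*16 + 0 = 192
Decimal = 192

192


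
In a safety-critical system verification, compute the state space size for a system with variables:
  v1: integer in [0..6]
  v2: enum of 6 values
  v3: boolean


State space = product of domain sizes of all variables.
Domain sizes:
  v1 (integer in [0..6]): 7
  v2 (enum of 6 values): 6
  v3 (boolean): 2
Product = 7 * 6 * 2 = 84

84


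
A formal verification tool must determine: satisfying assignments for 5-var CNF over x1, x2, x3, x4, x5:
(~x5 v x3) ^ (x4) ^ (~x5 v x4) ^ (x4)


CNF with 4 clauses over 5 vars (32 assignments).
An assignment satisfies CNF iff every clause has >=1 true literal.
Check each row (bits = x1,x2,x3,x4,x5; clause T/F shown):
  row 0 [00000]: clauses=TFTF -> 0
  row 1 [00001]: clauses=FFFF -> 0
  row 2 [00010]: clauses=TTTT -> 1
  row 3 [00011]: clauses=FTTT -> 0
  row 4 [00100]: clauses=TFTF -> 0
  row 5 [00101]: clauses=TFFF -> 0
  row 6 [00110]: clauses=TTTT -> 1
  row 7 [00111]: clauses=TTTT -> 1
  row 8 [01000]: clauses=TFTF -> 0
  row 9 [01001]: clauses=FFFF -> 0
  row 10 [01010]: clauses=TTTT -> 1
  row 11 [01011]: clauses=FTTT -> 0
  row 12 [01100]: clauses=TFTF -> 0
  row 13 [01101]: clauses=TFFF -> 0
  row 14 [01110]: clauses=TTTT -> 1
  row 15 [01111]: clauses=TTTT -> 1
  row 16 [10000]: clauses=TFTF -> 0
  row 17 [10001]: clauses=FFFF -> 0
  row 18 [10010]: clauses=TTTT -> 1
  row 19 [10011]: clauses=FTTT -> 0
  row 20 [10100]: clauses=TFTF -> 0
  row 21 [10101]: clauses=TFFF -> 0
  row 22 [10110]: clauses=TTTT -> 1
  row 23 [10111]: clauses=TTTT -> 1
  row 24 [11000]: clauses=TFTF -> 0
  row 25 [11001]: clauses=FFFF -> 0
  row 26 [11010]: clauses=TTTT -> 1
  row 27 [11011]: clauses=FTTT -> 0
  row 28 [11100]: clauses=TFTF -> 0
  row 29 [11101]: clauses=TFFF -> 0
  row 30 [11110]: clauses=TTTT -> 1
  row 31 [11111]: clauses=TTTT -> 1
Full result column, 8 rows per line (x1,x2 fixed per line; x3,x4,x5 runs 000..111 left to right):
  rows 0-7 [x1,x2=00]: 00100011  (ones: 3)
  rows 8-15 [x1,x2=01]: 00100011  (ones: 3)
  rows 16-23 [x1,x2=10]: 00100011  (ones: 3)
  rows 24-31 [x1,x2=11]: 00100011  (ones: 3)
Satisfying assignments = 3+3+3+3 = 12

12


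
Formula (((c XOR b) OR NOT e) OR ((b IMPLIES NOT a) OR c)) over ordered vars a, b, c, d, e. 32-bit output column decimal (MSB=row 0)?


Formula: (((c XOR b) OR NOT e) OR ((b IMPLIES NOT a) OR c)) over a, b, c, d, e (32 rows)
Evaluate each row (bits = a,b,c,d,e, MSB first):
  row 0 [00000]: (((0 XOR 0) OR NOT 0) OR ((0 IMPLIES NOT 0) OR 0)) -> 1
  row 1 [00001]: (((0 XOR 0) OR NOT 1) OR ((0 IMPLIES NOT 0) OR 0)) -> 1
  row 2 [00010]: (((0 XOR 0) OR NOT 0) OR ((0 IMPLIES NOT 0) OR 0)) -> 1
  row 3 [00011]: (((0 XOR 0) OR NOT 1) OR ((0 IMPLIES NOT 0) OR 0)) -> 1
  row 4 [00100]: (((1 XOR 0) OR NOT 0) OR ((0 IMPLIES NOT 0) OR 1)) -> 1
  row 5 [00101]: (((1 XOR 0) OR NOT 1) OR ((0 IMPLIES NOT 0) OR 1)) -> 1
  row 6 [00110]: (((1 XOR 0) OR NOT 0) OR ((0 IMPLIES NOT 0) OR 1)) -> 1
  row 7 [00111]: (((1 XOR 0) OR NOT 1) OR ((0 IMPLIES NOT 0) OR 1)) -> 1
  row 8 [01000]: (((0 XOR 1) OR NOT 0) OR ((1 IMPLIES NOT 0) OR 0)) -> 1
  row 9 [01001]: (((0 XOR 1) OR NOT 1) OR ((1 IMPLIES NOT 0) OR 0)) -> 1
  row 10 [01010]: (((0 XOR 1) OR NOT 0) OR ((1 IMPLIES NOT 0) OR 0)) -> 1
  row 11 [01011]: (((0 XOR 1) OR NOT 1) OR ((1 IMPLIES NOT 0) OR 0)) -> 1
  row 12 [01100]: (((1 XOR 1) OR NOT 0) OR ((1 IMPLIES NOT 0) OR 1)) -> 1
  row 13 [01101]: (((1 XOR 1) OR NOT 1) OR ((1 IMPLIES NOT 0) OR 1)) -> 1
  row 14 [01110]: (((1 XOR 1) OR NOT 0) OR ((1 IMPLIES NOT 0) OR 1)) -> 1
  row 15 [01111]: (((1 XOR 1) OR NOT 1) OR ((1 IMPLIES NOT 0) OR 1)) -> 1
  row 16 [10000]: (((0 XOR 0) OR NOT 0) OR ((0 IMPLIES NOT 1) OR 0)) -> 1
  row 17 [10001]: (((0 XOR 0) OR NOT 1) OR ((0 IMPLIES NOT 1) OR 0)) -> 1
  row 18 [10010]: (((0 XOR 0) OR NOT 0) OR ((0 IMPLIES NOT 1) OR 0)) -> 1
  row 19 [10011]: (((0 XOR 0) OR NOT 1) OR ((0 IMPLIES NOT 1) OR 0)) -> 1
  row 20 [10100]: (((1 XOR 0) OR NOT 0) OR ((0 IMPLIES NOT 1) OR 1)) -> 1
  row 21 [10101]: (((1 XOR 0) OR NOT 1) OR ((0 IMPLIES NOT 1) OR 1)) -> 1
  row 22 [10110]: (((1 XOR 0) OR NOT 0) OR ((0 IMPLIES NOT 1) OR 1)) -> 1
  row 23 [10111]: (((1 XOR 0) OR NOT 1) OR ((0 IMPLIES NOT 1) OR 1)) -> 1
  row 24 [11000]: (((0 XOR 1) OR NOT 0) OR ((1 IMPLIES NOT 1) OR 0)) -> 1
  row 25 [11001]: (((0 XOR 1) OR NOT 1) OR ((1 IMPLIES NOT 1) OR 0)) -> 1
  row 26 [11010]: (((0 XOR 1) OR NOT 0) OR ((1 IMPLIES NOT 1) OR 0)) -> 1
  row 27 [11011]: (((0 XOR 1) OR NOT 1) OR ((1 IMPLIES NOT 1) OR 0)) -> 1
  row 28 [11100]: (((1 XOR 1) OR NOT 0) OR ((1 IMPLIES NOT 1) OR 1)) -> 1
  row 29 [11101]: (((1 XOR 1) OR NOT 1) OR ((1 IMPLIES NOT 1) OR 1)) -> 1
  row 30 [11110]: (((1 XOR 1) OR NOT 0) OR ((1 IMPLIES NOT 1) OR 1)) -> 1
  row 31 [11111]: (((1 XOR 1) OR NOT 1) OR ((1 IMPLIES NOT 1) OR 1)) -> 1
Full result column, 4 rows per line (a,b,c fixed per line; d,e runs 00..11 left to right):
  rows 0-3 [a,b,c=000]: 1111  = hex F
  rows 4-7 [a,b,c=001]: 1111  = hex F
  rows 8-11 [a,b,c=010]: 1111  = hex F
  rows 12-15 [a,b,c=011]: 1111  = hex F
  rows 16-19 [a,b,c=100]: 1111  = hex F
  rows 20-23 [a,b,c=101]: 1111  = hex F
  rows 24-27 [a,b,c=110]: 1111  = hex F
  rows 28-31 [a,b,c=111]: 1111  = hex F
Output column (row 0 .. row 31) = 11111111111111111111111111111111
Output column grouped in 4s = 1111 1111 1111 1111 1111 1111 1111 1111 = 0xFFFFFFFF
Convert to decimal digit by digit (value = value*16 + digit):
  F -> 15
  15*16 + 15 (F) = 255
  255*16 + 15 (F) = 4095
  4095*16 + 15 (F) = 65535
  65535*16 + 15 (F) = 1048575
  1048575*16 + 15 (F) = 16777215
  16777215*16 + 15 (F) = 268435455
  268435455*16 + 15 (F) = 4294967295
Decimal = 4294967295

4294967295


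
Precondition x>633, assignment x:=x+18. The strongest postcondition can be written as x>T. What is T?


Formula: sp(P, x:=E) = exists old_x. (x = E[old_x/x]) AND P[old_x/x] (old_x is the value of x before the assignment; eliminate old_x by solving x = E[old_x/x] for old_x)
Step 1: Precondition P: x>633, i.e. old_x > 633
Step 2: Assignment gives x = old_x + 18, so old_x = x - 18
Step 3: Substitute into P: x - 18 > 633
Step 4: Simplify: x > 633+18 = 651

651


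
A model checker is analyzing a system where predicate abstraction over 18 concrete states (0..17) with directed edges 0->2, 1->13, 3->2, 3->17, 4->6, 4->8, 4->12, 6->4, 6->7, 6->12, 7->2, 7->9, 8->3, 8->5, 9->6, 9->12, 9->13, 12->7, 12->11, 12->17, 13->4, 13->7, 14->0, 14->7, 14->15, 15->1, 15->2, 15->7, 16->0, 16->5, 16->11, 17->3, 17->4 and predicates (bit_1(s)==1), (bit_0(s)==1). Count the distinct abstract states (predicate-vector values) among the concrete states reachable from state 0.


BFS from 0:
Concrete reachable: {0, 2}
Abstract via predicates (bit_1(s)==1), (bit_0(s)==1):
  (0,0) <- {0}
  (1,0) <- {2}
Distinct abstract states = 2

2


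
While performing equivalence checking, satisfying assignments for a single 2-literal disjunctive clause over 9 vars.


Step 1: Total=2^9=512
Step 2: Unsat when all 2 false: 2^7=128
Step 3: Sat=512-128=384

384


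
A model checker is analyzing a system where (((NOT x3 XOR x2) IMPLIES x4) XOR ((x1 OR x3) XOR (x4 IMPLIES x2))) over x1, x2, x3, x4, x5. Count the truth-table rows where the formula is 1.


Formula: (((NOT x3 XOR x2) IMPLIES x4) XOR ((x1 OR x3) XOR (x4 IMPLIES x2))) over 5 vars (32 rows)
Evaluate each row (x1, x2, x3, x4, x5 as bits, MSB first):
  row 0 [00000]: (((NOT 0 XOR 0) IMPLIES 0) XOR ((0 OR 0) XOR (0 IMPLIES 0))) -> 1
  row 1 [00001]: (((NOT 0 XOR 0) IMPLIES 0) XOR ((0 OR 0) XOR (0 IMPLIES 0))) -> 1
  row 2 [00010]: (((NOT 0 XOR 0) IMPLIES 1) XOR ((0 OR 0) XOR (1 IMPLIES 0))) -> 1
  row 3 [00011]: (((NOT 0 XOR 0) IMPLIES 1) XOR ((0 OR 0) XOR (1 IMPLIES 0))) -> 1
  row 4 [00100]: (((NOT 1 XOR 0) IMPLIES 0) XOR ((0 OR 1) XOR (0 IMPLIES 0))) -> 1
  row 5 [00101]: (((NOT 1 XOR 0) IMPLIES 0) XOR ((0 OR 1) XOR (0 IMPLIES 0))) -> 1
  row 6 [00110]: (((NOT 1 XOR 0) IMPLIES 1) XOR ((0 OR 1) XOR (1 IMPLIES 0))) -> 0
  row 7 [00111]: (((NOT 1 XOR 0) IMPLIES 1) XOR ((0 OR 1) XOR (1 IMPLIES 0))) -> 0
  row 8 [01000]: (((NOT 0 XOR 1) IMPLIES 0) XOR ((0 OR 0) XOR (0 IMPLIES 1))) -> 0
  row 9 [01001]: (((NOT 0 XOR 1) IMPLIES 0) XOR ((0 OR 0) XOR (0 IMPLIES 1))) -> 0
  row 10 [01010]: (((NOT 0 XOR 1) IMPLIES 1) XOR ((0 OR 0) XOR (1 IMPLIES 1))) -> 0
  row 11 [01011]: (((NOT 0 XOR 1) IMPLIES 1) XOR ((0 OR 0) XOR (1 IMPLIES 1))) -> 0
  row 12 [01100]: (((NOT 1 XOR 1) IMPLIES 0) XOR ((0 OR 1) XOR (0 IMPLIES 1))) -> 0
  row 13 [01101]: (((NOT 1 XOR 1) IMPLIES 0) XOR ((0 OR 1) XOR (0 IMPLIES 1))) -> 0
  row 14 [01110]: (((NOT 1 XOR 1) IMPLIES 1) XOR ((0 OR 1) XOR (1 IMPLIES 1))) -> 1
  row 15 [01111]: (((NOT 1 XOR 1) IMPLIES 1) XOR ((0 OR 1) XOR (1 IMPLIES 1))) -> 1
  row 16 [10000]: (((NOT 0 XOR 0) IMPLIES 0) XOR ((1 OR 0) XOR (0 IMPLIES 0))) -> 0
  row 17 [10001]: (((NOT 0 XOR 0) IMPLIES 0) XOR ((1 OR 0) XOR (0 IMPLIES 0))) -> 0
  row 18 [10010]: (((NOT 0 XOR 0) IMPLIES 1) XOR ((1 OR 0) XOR (1 IMPLIES 0))) -> 0
  row 19 [10011]: (((NOT 0 XOR 0) IMPLIES 1) XOR ((1 OR 0) XOR (1 IMPLIES 0))) -> 0
  row 20 [10100]: (((NOT 1 XOR 0) IMPLIES 0) XOR ((1 OR 1) XOR (0 IMPLIES 0))) -> 1
  row 21 [10101]: (((NOT 1 XOR 0) IMPLIES 0) XOR ((1 OR 1) XOR (0 IMPLIES 0))) -> 1
  row 22 [10110]: (((NOT 1 XOR 0) IMPLIES 1) XOR ((1 OR 1) XOR (1 IMPLIES 0))) -> 0
  row 23 [10111]: (((NOT 1 XOR 0) IMPLIES 1) XOR ((1 OR 1) XOR (1 IMPLIES 0))) -> 0
  row 24 [11000]: (((NOT 0 XOR 1) IMPLIES 0) XOR ((1 OR 0) XOR (0 IMPLIES 1))) -> 1
  row 25 [11001]: (((NOT 0 XOR 1) IMPLIES 0) XOR ((1 OR 0) XOR (0 IMPLIES 1))) -> 1
  row 26 [11010]: (((NOT 0 XOR 1) IMPLIES 1) XOR ((1 OR 0) XOR (1 IMPLIES 1))) -> 1
  row 27 [11011]: (((NOT 0 XOR 1) IMPLIES 1) XOR ((1 OR 0) XOR (1 IMPLIES 1))) -> 1
  row 28 [11100]: (((NOT 1 XOR 1) IMPLIES 0) XOR ((1 OR 1) XOR (0 IMPLIES 1))) -> 0
  row 29 [11101]: (((NOT 1 XOR 1) IMPLIES 0) XOR ((1 OR 1) XOR (0 IMPLIES 1))) -> 0
  row 30 [11110]: (((NOT 1 XOR 1) IMPLIES 1) XOR ((1 OR 1) XOR (1 IMPLIES 1))) -> 1
  row 31 [11111]: (((NOT 1 XOR 1) IMPLIES 1) XOR ((1 OR 1) XOR (1 IMPLIES 1))) -> 1
Full result column, 8 rows per line (x1,x2 fixed per line; x3,x4,x5 runs 000..111 left to right):
  rows 0-7 [x1,x2=00]: 11111100  (ones: 6)
  rows 8-15 [x1,x2=01]: 00000011  (ones: 2)
  rows 16-23 [x1,x2=10]: 00001100  (ones: 2)
  rows 24-31 [x1,x2=11]: 11110011  (ones: 6)
Count of 1-rows = 6+2+2+6 = 16

16


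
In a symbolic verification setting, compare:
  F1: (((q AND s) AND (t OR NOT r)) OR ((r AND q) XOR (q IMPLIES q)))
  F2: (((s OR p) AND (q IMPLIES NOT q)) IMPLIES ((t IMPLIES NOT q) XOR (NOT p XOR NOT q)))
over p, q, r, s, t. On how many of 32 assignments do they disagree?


F1 = (((q AND s) AND (t OR NOT r)) OR ((r AND q) XOR (q IMPLIES q)))
F2 = (((s OR p) AND (q IMPLIES NOT q)) IMPLIES ((t IMPLIES NOT q) XOR (NOT p XOR NOT q)))
Evaluate both on each of 32 rows (bits = p,q,r,s,t):
  row 0 [00000]: F1=1 F2=1 -> 0
  row 1 [00001]: F1=1 F2=1 -> 0
  row 2 [00010]: F1=1 F2=1 -> 0
  row 3 [00011]: F1=1 F2=1 -> 0
  row 4 [00100]: F1=1 F2=1 -> 0
  row 5 [00101]: F1=1 F2=1 -> 0
  row 6 [00110]: F1=1 F2=1 -> 0
  row 7 [00111]: F1=1 F2=1 -> 0
  row 8 [01000]: F1=1 F2=1 -> 0
  row 9 [01001]: F1=1 F2=1 -> 0
  row 10 [01010]: F1=1 F2=1 -> 0
  row 11 [01011]: F1=1 F2=1 -> 0
  row 12 [01100]: F1=0 F2=1 (differ) -> 1
  row 13 [01101]: F1=0 F2=1 (differ) -> 1
  row 14 [01110]: F1=0 F2=1 (differ) -> 1
  row 15 [01111]: F1=1 F2=1 -> 0
  row 16 [10000]: F1=1 F2=0 (differ) -> 1
  row 17 [10001]: F1=1 F2=0 (differ) -> 1
  row 18 [10010]: F1=1 F2=0 (differ) -> 1
  row 19 [10011]: F1=1 F2=0 (differ) -> 1
  row 20 [10100]: F1=1 F2=0 (differ) -> 1
  row 21 [10101]: F1=1 F2=0 (differ) -> 1
  row 22 [10110]: F1=1 F2=0 (differ) -> 1
  row 23 [10111]: F1=1 F2=0 (differ) -> 1
  row 24 [11000]: F1=1 F2=1 -> 0
  row 25 [11001]: F1=1 F2=1 -> 0
  row 26 [11010]: F1=1 F2=1 -> 0
  row 27 [11011]: F1=1 F2=1 -> 0
  row 28 [11100]: F1=0 F2=1 (differ) -> 1
  row 29 [11101]: F1=0 F2=1 (differ) -> 1
  row 30 [11110]: F1=0 F2=1 (differ) -> 1
  row 31 [11111]: F1=1 F2=1 -> 0
Full result column, 8 rows per line (p,q fixed per line; r,s,t runs 000..111 left to right):
  rows 0-7 [p,q=00]: 00000000  (ones: 0)
  rows 8-15 [p,q=01]: 00001110  (ones: 3)
  rows 16-23 [p,q=10]: 11111111  (ones: 8)
  rows 24-31 [p,q=11]: 00001110  (ones: 3)
Disagreements = 0+3+8+3 = 14

14


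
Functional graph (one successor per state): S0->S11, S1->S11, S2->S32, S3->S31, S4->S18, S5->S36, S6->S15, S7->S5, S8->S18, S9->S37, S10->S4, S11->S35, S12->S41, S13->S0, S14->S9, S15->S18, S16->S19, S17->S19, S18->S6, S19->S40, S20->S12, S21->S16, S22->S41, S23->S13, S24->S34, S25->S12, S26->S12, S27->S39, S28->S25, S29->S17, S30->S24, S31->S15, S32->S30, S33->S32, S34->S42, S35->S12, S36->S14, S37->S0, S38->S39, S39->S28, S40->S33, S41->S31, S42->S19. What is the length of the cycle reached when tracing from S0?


Trace from S0 until a state repeats:
  S0 -> S11 -> S35 -> S12 -> S41 -> S31 -> S15 -> S18 -> S6 -> S15
S15 first seen at step 6, revisited at step 9.
Cycle length = 9 - 6 = 3

3


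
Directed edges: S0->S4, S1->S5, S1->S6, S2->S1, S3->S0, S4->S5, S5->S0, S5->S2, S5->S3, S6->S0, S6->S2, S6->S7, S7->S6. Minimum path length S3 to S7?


BFS layer-by-layer from S3:
  dist 0: {S3}
  dist 1: {S0}
  dist 2: {S4}
  dist 3: {S5}
  dist 4: {S2}
  dist 5: {S1}
  dist 6: {S6}
  dist 7: {S7}
  -> S7 reached at distance 7
Shortest path length = 7

7


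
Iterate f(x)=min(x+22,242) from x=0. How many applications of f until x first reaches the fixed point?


Step 1: x=0, cap=242, increment=22
Step 2: x grows by 22 each step until capped at 242; fixed point is x=242
Step 3: iterations = ceil(242/22) = 11

11


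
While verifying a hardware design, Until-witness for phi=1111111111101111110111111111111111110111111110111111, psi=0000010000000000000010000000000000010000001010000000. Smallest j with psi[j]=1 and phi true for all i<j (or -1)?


(phi U psi) at 0: need smallest j with psi[j]=1 and phi[i]=1 for all i in [0,j).
Scan from step 0:
  step 0: phi=1, psi=0 -> continue
  step 1: phi=1, psi=0 -> continue
  step 2: phi=1, psi=0 -> continue
  step 3: phi=1, psi=0 -> continue
  step 5: psi=1 and phi held for [0,5) -> witness found
Witness step = 5

5


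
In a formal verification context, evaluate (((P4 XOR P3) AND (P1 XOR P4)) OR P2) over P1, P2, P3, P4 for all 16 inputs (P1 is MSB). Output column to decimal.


Formula: (((P4 XOR P3) AND (P1 XOR P4)) OR P2) over P1, P2, P3, P4 (16 rows)
Evaluate each row (bits = P1,P2,P3,P4, MSB first):
  row 0 [0000]: (((0 XOR 0) AND (0 XOR 0)) OR 0) -> 0
  row 1 [0001]: (((1 XOR 0) AND (0 XOR 1)) OR 0) -> 1
  row 2 [0010]: (((0 XOR 1) AND (0 XOR 0)) OR 0) -> 0
  row 3 [0011]: (((1 XOR 1) AND (0 XOR 1)) OR 0) -> 0
  row 4 [0100]: (((0 XOR 0) AND (0 XOR 0)) OR 1) -> 1
  row 5 [0101]: (((1 XOR 0) AND (0 XOR 1)) OR 1) -> 1
  row 6 [0110]: (((0 XOR 1) AND (0 XOR 0)) OR 1) -> 1
  row 7 [0111]: (((1 XOR 1) AND (0 XOR 1)) OR 1) -> 1
  row 8 [1000]: (((0 XOR 0) AND (1 XOR 0)) OR 0) -> 0
  row 9 [1001]: (((1 XOR 0) AND (1 XOR 1)) OR 0) -> 0
  row 10 [1010]: (((0 XOR 1) AND (1 XOR 0)) OR 0) -> 1
  row 11 [1011]: (((1 XOR 1) AND (1 XOR 1)) OR 0) -> 0
  row 12 [1100]: (((0 XOR 0) AND (1 XOR 0)) OR 1) -> 1
  row 13 [1101]: (((1 XOR 0) AND (1 XOR 1)) OR 1) -> 1
  row 14 [1110]: (((0 XOR 1) AND (1 XOR 0)) OR 1) -> 1
  row 15 [1111]: (((1 XOR 1) AND (1 XOR 1)) OR 1) -> 1
Full result column, 4 rows per line (P1,P2 fixed per line; P3,P4 runs 00..11 left to right):
  rows 0-3 [P1,P2=00]: 0100  = hex 4
  rows 4-7 [P1,P2=01]: 1111  = hex F
  rows 8-11 [P1,P2=10]: 0010  = hex 2
  rows 12-15 [P1,P2=11]: 1111  = hex F
Output column (row 0 .. row 15) = 0100111100101111
Output column grouped in 4s = 0100 1111 0010 1111 = 0x4F2F
Convert to decimal digit by digit (value = value*16 + digit):
  4 -> 4
  4*16 + 15 (F) = 79
  79*16 + 2 = 1266
  1266*16 + 15 (F) = 20271
Decimal = 20271

20271


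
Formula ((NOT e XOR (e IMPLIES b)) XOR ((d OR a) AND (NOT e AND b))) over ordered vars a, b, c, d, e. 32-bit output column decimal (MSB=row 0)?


Formula: ((NOT e XOR (e IMPLIES b)) XOR ((d OR a) AND (NOT e AND b))) over a, b, c, d, e (32 rows)
Evaluate each row (bits = a,b,c,d,e, MSB first):
  row 0 [00000]: ((NOT 0 XOR (0 IMPLIES 0)) XOR ((0 OR 0) AND (NOT 0 AND 0))) -> 0
  row 1 [00001]: ((NOT 1 XOR (1 IMPLIES 0)) XOR ((0 OR 0) AND (NOT 1 AND 0))) -> 0
  row 2 [00010]: ((NOT 0 XOR (0 IMPLIES 0)) XOR ((1 OR 0) AND (NOT 0 AND 0))) -> 0
  row 3 [00011]: ((NOT 1 XOR (1 IMPLIES 0)) XOR ((1 OR 0) AND (NOT 1 AND 0))) -> 0
  row 4 [00100]: ((NOT 0 XOR (0 IMPLIES 0)) XOR ((0 OR 0) AND (NOT 0 AND 0))) -> 0
  row 5 [00101]: ((NOT 1 XOR (1 IMPLIES 0)) XOR ((0 OR 0) AND (NOT 1 AND 0))) -> 0
  row 6 [00110]: ((NOT 0 XOR (0 IMPLIES 0)) XOR ((1 OR 0) AND (NOT 0 AND 0))) -> 0
  row 7 [00111]: ((NOT 1 XOR (1 IMPLIES 0)) XOR ((1 OR 0) AND (NOT 1 AND 0))) -> 0
  row 8 [01000]: ((NOT 0 XOR (0 IMPLIES 1)) XOR ((0 OR 0) AND (NOT 0 AND 1))) -> 0
  row 9 [01001]: ((NOT 1 XOR (1 IMPLIES 1)) XOR ((0 OR 0) AND (NOT 1 AND 1))) -> 1
  row 10 [01010]: ((NOT 0 XOR (0 IMPLIES 1)) XOR ((1 OR 0) AND (NOT 0 AND 1))) -> 1
  row 11 [01011]: ((NOT 1 XOR (1 IMPLIES 1)) XOR ((1 OR 0) AND (NOT 1 AND 1))) -> 1
  row 12 [01100]: ((NOT 0 XOR (0 IMPLIES 1)) XOR ((0 OR 0) AND (NOT 0 AND 1))) -> 0
  row 13 [01101]: ((NOT 1 XOR (1 IMPLIES 1)) XOR ((0 OR 0) AND (NOT 1 AND 1))) -> 1
  row 14 [01110]: ((NOT 0 XOR (0 IMPLIES 1)) XOR ((1 OR 0) AND (NOT 0 AND 1))) -> 1
  row 15 [01111]: ((NOT 1 XOR (1 IMPLIES 1)) XOR ((1 OR 0) AND (NOT 1 AND 1))) -> 1
  row 16 [10000]: ((NOT 0 XOR (0 IMPLIES 0)) XOR ((0 OR 1) AND (NOT 0 AND 0))) -> 0
  row 17 [10001]: ((NOT 1 XOR (1 IMPLIES 0)) XOR ((0 OR 1) AND (NOT 1 AND 0))) -> 0
  row 18 [10010]: ((NOT 0 XOR (0 IMPLIES 0)) XOR ((1 OR 1) AND (NOT 0 AND 0))) -> 0
  row 19 [10011]: ((NOT 1 XOR (1 IMPLIES 0)) XOR ((1 OR 1) AND (NOT 1 AND 0))) -> 0
  row 20 [10100]: ((NOT 0 XOR (0 IMPLIES 0)) XOR ((0 OR 1) AND (NOT 0 AND 0))) -> 0
  row 21 [10101]: ((NOT 1 XOR (1 IMPLIES 0)) XOR ((0 OR 1) AND (NOT 1 AND 0))) -> 0
  row 22 [10110]: ((NOT 0 XOR (0 IMPLIES 0)) XOR ((1 OR 1) AND (NOT 0 AND 0))) -> 0
  row 23 [10111]: ((NOT 1 XOR (1 IMPLIES 0)) XOR ((1 OR 1) AND (NOT 1 AND 0))) -> 0
  row 24 [11000]: ((NOT 0 XOR (0 IMPLIES 1)) XOR ((0 OR 1) AND (NOT 0 AND 1))) -> 1
  row 25 [11001]: ((NOT 1 XOR (1 IMPLIES 1)) XOR ((0 OR 1) AND (NOT 1 AND 1))) -> 1
  row 26 [11010]: ((NOT 0 XOR (0 IMPLIES 1)) XOR ((1 OR 1) AND (NOT 0 AND 1))) -> 1
  row 27 [11011]: ((NOT 1 XOR (1 IMPLIES 1)) XOR ((1 OR 1) AND (NOT 1 AND 1))) -> 1
  row 28 [11100]: ((NOT 0 XOR (0 IMPLIES 1)) XOR ((0 OR 1) AND (NOT 0 AND 1))) -> 1
  row 29 [11101]: ((NOT 1 XOR (1 IMPLIES 1)) XOR ((0 OR 1) AND (NOT 1 AND 1))) -> 1
  row 30 [11110]: ((NOT 0 XOR (0 IMPLIES 1)) XOR ((1 OR 1) AND (NOT 0 AND 1))) -> 1
  row 31 [11111]: ((NOT 1 XOR (1 IMPLIES 1)) XOR ((1 OR 1) AND (NOT 1 AND 1))) -> 1
Full result column, 4 rows per line (a,b,c fixed per line; d,e runs 00..11 left to right):
  rows 0-3 [a,b,c=000]: 0000  = hex 0
  rows 4-7 [a,b,c=001]: 0000  = hex 0
  rows 8-11 [a,b,c=010]: 0111  = hex 7
  rows 12-15 [a,b,c=011]: 0111  = hex 7
  rows 16-19 [a,b,c=100]: 0000  = hex 0
  rows 20-23 [a,b,c=101]: 0000  = hex 0
  rows 24-27 [a,b,c=110]: 1111  = hex F
  rows 28-31 [a,b,c=111]: 1111  = hex F
Output column (row 0 .. row 31) = 00000000011101110000000011111111
Output column grouped in 4s = 0000 0000 0111 0111 0000 0000 1111 1111 = 0x007700FF
Convert to decimal digit by digit (value = value*16 + digit):
  0 -> 0
  0*16 + 0 = 0
  0*16 + 7 = 7
  7*16 + 7 = 119
  119*16 + 0 = 1904
  1904*16 + 0 = 30464
  30464*16 + 15 (F) = 487439
  487439*16 + 15 (F) = 7799039
Decimal = 7799039

7799039
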